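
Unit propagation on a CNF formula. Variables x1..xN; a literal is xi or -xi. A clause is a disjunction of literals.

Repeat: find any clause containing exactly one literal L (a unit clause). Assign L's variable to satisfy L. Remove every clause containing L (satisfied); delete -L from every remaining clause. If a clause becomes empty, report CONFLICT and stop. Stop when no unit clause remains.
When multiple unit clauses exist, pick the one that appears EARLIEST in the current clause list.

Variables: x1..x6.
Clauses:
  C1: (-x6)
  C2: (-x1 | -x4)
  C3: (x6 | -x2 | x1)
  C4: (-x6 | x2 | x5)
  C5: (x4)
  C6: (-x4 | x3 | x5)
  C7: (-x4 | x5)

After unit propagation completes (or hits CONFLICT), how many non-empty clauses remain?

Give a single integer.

Answer: 0

Derivation:
unit clause [-6] forces x6=F; simplify:
  drop 6 from [6, -2, 1] -> [-2, 1]
  satisfied 2 clause(s); 5 remain; assigned so far: [6]
unit clause [4] forces x4=T; simplify:
  drop -4 from [-1, -4] -> [-1]
  drop -4 from [-4, 3, 5] -> [3, 5]
  drop -4 from [-4, 5] -> [5]
  satisfied 1 clause(s); 4 remain; assigned so far: [4, 6]
unit clause [-1] forces x1=F; simplify:
  drop 1 from [-2, 1] -> [-2]
  satisfied 1 clause(s); 3 remain; assigned so far: [1, 4, 6]
unit clause [-2] forces x2=F; simplify:
  satisfied 1 clause(s); 2 remain; assigned so far: [1, 2, 4, 6]
unit clause [5] forces x5=T; simplify:
  satisfied 2 clause(s); 0 remain; assigned so far: [1, 2, 4, 5, 6]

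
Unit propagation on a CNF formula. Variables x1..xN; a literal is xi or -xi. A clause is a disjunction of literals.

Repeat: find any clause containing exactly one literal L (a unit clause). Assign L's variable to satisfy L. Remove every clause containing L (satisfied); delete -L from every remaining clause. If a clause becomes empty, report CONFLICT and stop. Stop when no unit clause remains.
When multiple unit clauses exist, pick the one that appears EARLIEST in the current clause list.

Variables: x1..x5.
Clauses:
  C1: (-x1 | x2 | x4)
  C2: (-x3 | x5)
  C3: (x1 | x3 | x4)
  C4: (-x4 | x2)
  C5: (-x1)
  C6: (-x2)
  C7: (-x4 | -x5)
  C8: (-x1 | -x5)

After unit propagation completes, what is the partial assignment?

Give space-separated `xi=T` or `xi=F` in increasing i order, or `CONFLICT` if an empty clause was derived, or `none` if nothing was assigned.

unit clause [-1] forces x1=F; simplify:
  drop 1 from [1, 3, 4] -> [3, 4]
  satisfied 3 clause(s); 5 remain; assigned so far: [1]
unit clause [-2] forces x2=F; simplify:
  drop 2 from [-4, 2] -> [-4]
  satisfied 1 clause(s); 4 remain; assigned so far: [1, 2]
unit clause [-4] forces x4=F; simplify:
  drop 4 from [3, 4] -> [3]
  satisfied 2 clause(s); 2 remain; assigned so far: [1, 2, 4]
unit clause [3] forces x3=T; simplify:
  drop -3 from [-3, 5] -> [5]
  satisfied 1 clause(s); 1 remain; assigned so far: [1, 2, 3, 4]
unit clause [5] forces x5=T; simplify:
  satisfied 1 clause(s); 0 remain; assigned so far: [1, 2, 3, 4, 5]

Answer: x1=F x2=F x3=T x4=F x5=T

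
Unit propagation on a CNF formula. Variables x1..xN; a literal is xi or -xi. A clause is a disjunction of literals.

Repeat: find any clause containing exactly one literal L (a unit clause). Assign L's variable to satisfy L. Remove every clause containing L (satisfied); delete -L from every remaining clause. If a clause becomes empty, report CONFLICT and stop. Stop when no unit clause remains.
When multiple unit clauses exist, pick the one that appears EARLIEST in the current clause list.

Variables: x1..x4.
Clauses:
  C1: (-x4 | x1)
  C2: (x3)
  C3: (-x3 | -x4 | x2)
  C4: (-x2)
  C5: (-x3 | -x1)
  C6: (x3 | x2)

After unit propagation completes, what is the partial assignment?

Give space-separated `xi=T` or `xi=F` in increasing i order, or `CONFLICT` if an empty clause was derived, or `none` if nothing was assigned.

Answer: x1=F x2=F x3=T x4=F

Derivation:
unit clause [3] forces x3=T; simplify:
  drop -3 from [-3, -4, 2] -> [-4, 2]
  drop -3 from [-3, -1] -> [-1]
  satisfied 2 clause(s); 4 remain; assigned so far: [3]
unit clause [-2] forces x2=F; simplify:
  drop 2 from [-4, 2] -> [-4]
  satisfied 1 clause(s); 3 remain; assigned so far: [2, 3]
unit clause [-4] forces x4=F; simplify:
  satisfied 2 clause(s); 1 remain; assigned so far: [2, 3, 4]
unit clause [-1] forces x1=F; simplify:
  satisfied 1 clause(s); 0 remain; assigned so far: [1, 2, 3, 4]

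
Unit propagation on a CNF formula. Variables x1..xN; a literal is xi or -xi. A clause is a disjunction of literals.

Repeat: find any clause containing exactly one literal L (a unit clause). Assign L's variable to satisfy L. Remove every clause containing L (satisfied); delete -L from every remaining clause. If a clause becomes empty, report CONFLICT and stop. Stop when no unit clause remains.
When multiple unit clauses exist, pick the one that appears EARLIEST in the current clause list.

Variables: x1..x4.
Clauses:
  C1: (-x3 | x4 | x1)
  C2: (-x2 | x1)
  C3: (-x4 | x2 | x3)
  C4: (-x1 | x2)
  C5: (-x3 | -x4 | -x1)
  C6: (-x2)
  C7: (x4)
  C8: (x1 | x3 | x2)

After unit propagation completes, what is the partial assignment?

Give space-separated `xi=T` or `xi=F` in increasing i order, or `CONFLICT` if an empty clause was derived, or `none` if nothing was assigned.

Answer: x1=F x2=F x3=T x4=T

Derivation:
unit clause [-2] forces x2=F; simplify:
  drop 2 from [-4, 2, 3] -> [-4, 3]
  drop 2 from [-1, 2] -> [-1]
  drop 2 from [1, 3, 2] -> [1, 3]
  satisfied 2 clause(s); 6 remain; assigned so far: [2]
unit clause [-1] forces x1=F; simplify:
  drop 1 from [-3, 4, 1] -> [-3, 4]
  drop 1 from [1, 3] -> [3]
  satisfied 2 clause(s); 4 remain; assigned so far: [1, 2]
unit clause [4] forces x4=T; simplify:
  drop -4 from [-4, 3] -> [3]
  satisfied 2 clause(s); 2 remain; assigned so far: [1, 2, 4]
unit clause [3] forces x3=T; simplify:
  satisfied 2 clause(s); 0 remain; assigned so far: [1, 2, 3, 4]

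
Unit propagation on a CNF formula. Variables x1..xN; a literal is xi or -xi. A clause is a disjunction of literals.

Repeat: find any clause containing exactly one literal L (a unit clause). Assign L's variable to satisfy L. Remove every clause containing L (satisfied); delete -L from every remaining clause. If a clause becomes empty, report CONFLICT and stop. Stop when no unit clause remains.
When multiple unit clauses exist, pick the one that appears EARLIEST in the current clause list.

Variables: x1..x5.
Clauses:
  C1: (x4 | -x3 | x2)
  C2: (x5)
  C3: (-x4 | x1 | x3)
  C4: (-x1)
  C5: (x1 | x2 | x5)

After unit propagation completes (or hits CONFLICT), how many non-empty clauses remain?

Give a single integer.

unit clause [5] forces x5=T; simplify:
  satisfied 2 clause(s); 3 remain; assigned so far: [5]
unit clause [-1] forces x1=F; simplify:
  drop 1 from [-4, 1, 3] -> [-4, 3]
  satisfied 1 clause(s); 2 remain; assigned so far: [1, 5]

Answer: 2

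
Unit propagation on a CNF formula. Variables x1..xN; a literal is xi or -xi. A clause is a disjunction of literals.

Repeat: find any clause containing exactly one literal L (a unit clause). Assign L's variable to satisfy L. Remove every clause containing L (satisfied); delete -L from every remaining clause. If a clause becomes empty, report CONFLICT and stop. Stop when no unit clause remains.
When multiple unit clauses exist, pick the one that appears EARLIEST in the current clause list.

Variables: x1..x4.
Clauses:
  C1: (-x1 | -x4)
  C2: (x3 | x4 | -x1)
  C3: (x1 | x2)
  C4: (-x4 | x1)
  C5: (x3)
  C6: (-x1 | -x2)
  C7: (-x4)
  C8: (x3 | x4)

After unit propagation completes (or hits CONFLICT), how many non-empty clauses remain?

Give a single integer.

Answer: 2

Derivation:
unit clause [3] forces x3=T; simplify:
  satisfied 3 clause(s); 5 remain; assigned so far: [3]
unit clause [-4] forces x4=F; simplify:
  satisfied 3 clause(s); 2 remain; assigned so far: [3, 4]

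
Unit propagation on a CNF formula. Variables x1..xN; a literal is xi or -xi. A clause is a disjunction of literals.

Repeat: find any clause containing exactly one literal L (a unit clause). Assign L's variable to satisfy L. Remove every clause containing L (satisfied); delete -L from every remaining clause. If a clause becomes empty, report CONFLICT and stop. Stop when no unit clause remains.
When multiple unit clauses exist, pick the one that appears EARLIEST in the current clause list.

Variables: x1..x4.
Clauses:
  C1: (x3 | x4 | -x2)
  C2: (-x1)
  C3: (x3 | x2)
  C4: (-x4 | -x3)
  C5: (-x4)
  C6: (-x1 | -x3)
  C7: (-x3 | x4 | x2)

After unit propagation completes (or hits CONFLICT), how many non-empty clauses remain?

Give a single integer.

Answer: 3

Derivation:
unit clause [-1] forces x1=F; simplify:
  satisfied 2 clause(s); 5 remain; assigned so far: [1]
unit clause [-4] forces x4=F; simplify:
  drop 4 from [3, 4, -2] -> [3, -2]
  drop 4 from [-3, 4, 2] -> [-3, 2]
  satisfied 2 clause(s); 3 remain; assigned so far: [1, 4]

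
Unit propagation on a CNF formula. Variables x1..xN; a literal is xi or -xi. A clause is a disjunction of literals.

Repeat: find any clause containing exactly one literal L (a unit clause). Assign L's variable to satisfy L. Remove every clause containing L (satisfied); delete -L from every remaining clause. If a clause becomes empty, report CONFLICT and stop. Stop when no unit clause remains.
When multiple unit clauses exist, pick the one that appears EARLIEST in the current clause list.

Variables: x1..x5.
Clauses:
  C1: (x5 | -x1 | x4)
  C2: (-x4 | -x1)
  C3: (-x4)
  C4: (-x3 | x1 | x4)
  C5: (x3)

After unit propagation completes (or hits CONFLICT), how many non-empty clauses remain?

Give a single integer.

unit clause [-4] forces x4=F; simplify:
  drop 4 from [5, -1, 4] -> [5, -1]
  drop 4 from [-3, 1, 4] -> [-3, 1]
  satisfied 2 clause(s); 3 remain; assigned so far: [4]
unit clause [3] forces x3=T; simplify:
  drop -3 from [-3, 1] -> [1]
  satisfied 1 clause(s); 2 remain; assigned so far: [3, 4]
unit clause [1] forces x1=T; simplify:
  drop -1 from [5, -1] -> [5]
  satisfied 1 clause(s); 1 remain; assigned so far: [1, 3, 4]
unit clause [5] forces x5=T; simplify:
  satisfied 1 clause(s); 0 remain; assigned so far: [1, 3, 4, 5]

Answer: 0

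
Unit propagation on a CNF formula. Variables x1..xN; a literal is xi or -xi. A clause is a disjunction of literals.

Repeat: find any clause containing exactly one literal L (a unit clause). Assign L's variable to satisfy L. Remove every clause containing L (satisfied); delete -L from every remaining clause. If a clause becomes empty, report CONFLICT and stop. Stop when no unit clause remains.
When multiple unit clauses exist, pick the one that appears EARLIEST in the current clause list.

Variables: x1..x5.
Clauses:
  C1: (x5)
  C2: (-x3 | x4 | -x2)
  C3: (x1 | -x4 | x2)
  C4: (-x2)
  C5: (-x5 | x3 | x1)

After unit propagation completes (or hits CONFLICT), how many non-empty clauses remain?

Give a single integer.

unit clause [5] forces x5=T; simplify:
  drop -5 from [-5, 3, 1] -> [3, 1]
  satisfied 1 clause(s); 4 remain; assigned so far: [5]
unit clause [-2] forces x2=F; simplify:
  drop 2 from [1, -4, 2] -> [1, -4]
  satisfied 2 clause(s); 2 remain; assigned so far: [2, 5]

Answer: 2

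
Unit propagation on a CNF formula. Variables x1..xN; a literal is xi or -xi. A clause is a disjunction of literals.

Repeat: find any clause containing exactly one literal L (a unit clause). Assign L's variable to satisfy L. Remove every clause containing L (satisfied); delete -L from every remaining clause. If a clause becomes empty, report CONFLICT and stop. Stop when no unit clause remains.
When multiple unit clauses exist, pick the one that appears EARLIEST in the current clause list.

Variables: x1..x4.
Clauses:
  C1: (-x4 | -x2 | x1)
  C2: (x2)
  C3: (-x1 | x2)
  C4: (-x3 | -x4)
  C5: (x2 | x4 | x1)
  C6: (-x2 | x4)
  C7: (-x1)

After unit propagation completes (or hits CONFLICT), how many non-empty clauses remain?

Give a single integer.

unit clause [2] forces x2=T; simplify:
  drop -2 from [-4, -2, 1] -> [-4, 1]
  drop -2 from [-2, 4] -> [4]
  satisfied 3 clause(s); 4 remain; assigned so far: [2]
unit clause [4] forces x4=T; simplify:
  drop -4 from [-4, 1] -> [1]
  drop -4 from [-3, -4] -> [-3]
  satisfied 1 clause(s); 3 remain; assigned so far: [2, 4]
unit clause [1] forces x1=T; simplify:
  drop -1 from [-1] -> [] (empty!)
  satisfied 1 clause(s); 2 remain; assigned so far: [1, 2, 4]
CONFLICT (empty clause)

Answer: 1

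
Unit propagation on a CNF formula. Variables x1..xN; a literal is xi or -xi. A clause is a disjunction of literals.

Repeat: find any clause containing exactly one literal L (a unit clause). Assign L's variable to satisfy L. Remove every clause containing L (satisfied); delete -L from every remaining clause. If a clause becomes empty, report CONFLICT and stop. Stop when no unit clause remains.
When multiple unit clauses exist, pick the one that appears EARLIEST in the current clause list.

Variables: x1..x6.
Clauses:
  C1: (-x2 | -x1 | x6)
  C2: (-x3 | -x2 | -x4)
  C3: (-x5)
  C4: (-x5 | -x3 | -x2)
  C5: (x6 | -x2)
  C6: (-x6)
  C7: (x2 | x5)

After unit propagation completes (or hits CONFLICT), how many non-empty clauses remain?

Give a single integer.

Answer: 0

Derivation:
unit clause [-5] forces x5=F; simplify:
  drop 5 from [2, 5] -> [2]
  satisfied 2 clause(s); 5 remain; assigned so far: [5]
unit clause [-6] forces x6=F; simplify:
  drop 6 from [-2, -1, 6] -> [-2, -1]
  drop 6 from [6, -2] -> [-2]
  satisfied 1 clause(s); 4 remain; assigned so far: [5, 6]
unit clause [-2] forces x2=F; simplify:
  drop 2 from [2] -> [] (empty!)
  satisfied 3 clause(s); 1 remain; assigned so far: [2, 5, 6]
CONFLICT (empty clause)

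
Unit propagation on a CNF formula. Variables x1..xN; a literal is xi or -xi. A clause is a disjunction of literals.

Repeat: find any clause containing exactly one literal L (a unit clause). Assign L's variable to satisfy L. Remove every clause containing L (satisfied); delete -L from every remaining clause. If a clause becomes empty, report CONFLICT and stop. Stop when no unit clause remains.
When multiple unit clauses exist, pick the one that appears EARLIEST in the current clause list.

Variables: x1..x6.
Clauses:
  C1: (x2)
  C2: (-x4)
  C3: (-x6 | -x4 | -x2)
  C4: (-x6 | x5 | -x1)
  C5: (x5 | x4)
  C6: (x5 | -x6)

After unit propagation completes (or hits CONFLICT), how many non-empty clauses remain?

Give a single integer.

Answer: 0

Derivation:
unit clause [2] forces x2=T; simplify:
  drop -2 from [-6, -4, -2] -> [-6, -4]
  satisfied 1 clause(s); 5 remain; assigned so far: [2]
unit clause [-4] forces x4=F; simplify:
  drop 4 from [5, 4] -> [5]
  satisfied 2 clause(s); 3 remain; assigned so far: [2, 4]
unit clause [5] forces x5=T; simplify:
  satisfied 3 clause(s); 0 remain; assigned so far: [2, 4, 5]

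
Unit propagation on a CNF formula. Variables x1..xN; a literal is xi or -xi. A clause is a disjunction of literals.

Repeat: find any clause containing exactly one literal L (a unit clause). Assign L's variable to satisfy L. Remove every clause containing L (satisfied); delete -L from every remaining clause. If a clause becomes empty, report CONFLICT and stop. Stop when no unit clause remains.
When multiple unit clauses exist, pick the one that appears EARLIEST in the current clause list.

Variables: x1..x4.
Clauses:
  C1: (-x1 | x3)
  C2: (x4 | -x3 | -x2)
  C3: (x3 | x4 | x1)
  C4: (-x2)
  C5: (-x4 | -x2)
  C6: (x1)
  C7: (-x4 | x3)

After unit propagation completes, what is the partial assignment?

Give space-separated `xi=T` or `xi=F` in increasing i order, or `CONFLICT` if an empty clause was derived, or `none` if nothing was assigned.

unit clause [-2] forces x2=F; simplify:
  satisfied 3 clause(s); 4 remain; assigned so far: [2]
unit clause [1] forces x1=T; simplify:
  drop -1 from [-1, 3] -> [3]
  satisfied 2 clause(s); 2 remain; assigned so far: [1, 2]
unit clause [3] forces x3=T; simplify:
  satisfied 2 clause(s); 0 remain; assigned so far: [1, 2, 3]

Answer: x1=T x2=F x3=T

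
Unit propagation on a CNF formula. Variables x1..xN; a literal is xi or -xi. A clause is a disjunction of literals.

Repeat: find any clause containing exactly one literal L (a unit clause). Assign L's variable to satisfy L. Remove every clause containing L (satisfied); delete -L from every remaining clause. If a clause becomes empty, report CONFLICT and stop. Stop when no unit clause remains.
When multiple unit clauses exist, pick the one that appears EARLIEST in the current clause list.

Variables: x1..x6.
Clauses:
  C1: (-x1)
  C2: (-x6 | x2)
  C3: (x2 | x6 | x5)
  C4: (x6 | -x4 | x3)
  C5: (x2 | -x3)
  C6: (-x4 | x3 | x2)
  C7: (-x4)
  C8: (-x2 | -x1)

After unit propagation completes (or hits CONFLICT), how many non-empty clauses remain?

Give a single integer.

unit clause [-1] forces x1=F; simplify:
  satisfied 2 clause(s); 6 remain; assigned so far: [1]
unit clause [-4] forces x4=F; simplify:
  satisfied 3 clause(s); 3 remain; assigned so far: [1, 4]

Answer: 3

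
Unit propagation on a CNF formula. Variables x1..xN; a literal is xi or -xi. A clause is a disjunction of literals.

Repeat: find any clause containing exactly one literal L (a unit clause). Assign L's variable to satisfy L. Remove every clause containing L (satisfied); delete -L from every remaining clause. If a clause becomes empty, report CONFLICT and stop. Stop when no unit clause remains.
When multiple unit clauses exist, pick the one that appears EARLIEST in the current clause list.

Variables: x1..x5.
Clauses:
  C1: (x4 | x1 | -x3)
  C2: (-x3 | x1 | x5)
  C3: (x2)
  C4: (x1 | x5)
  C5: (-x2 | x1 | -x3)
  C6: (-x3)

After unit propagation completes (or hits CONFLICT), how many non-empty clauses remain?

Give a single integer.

unit clause [2] forces x2=T; simplify:
  drop -2 from [-2, 1, -3] -> [1, -3]
  satisfied 1 clause(s); 5 remain; assigned so far: [2]
unit clause [-3] forces x3=F; simplify:
  satisfied 4 clause(s); 1 remain; assigned so far: [2, 3]

Answer: 1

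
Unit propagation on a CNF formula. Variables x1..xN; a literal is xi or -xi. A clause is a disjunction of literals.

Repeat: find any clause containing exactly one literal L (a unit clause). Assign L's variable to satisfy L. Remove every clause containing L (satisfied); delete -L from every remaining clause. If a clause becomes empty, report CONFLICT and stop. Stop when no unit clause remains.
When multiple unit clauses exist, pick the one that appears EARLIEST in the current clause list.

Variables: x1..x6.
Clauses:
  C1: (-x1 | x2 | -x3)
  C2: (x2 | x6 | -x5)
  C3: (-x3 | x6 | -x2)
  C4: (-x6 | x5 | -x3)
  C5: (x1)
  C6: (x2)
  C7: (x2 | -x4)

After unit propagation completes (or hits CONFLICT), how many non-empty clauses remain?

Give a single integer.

Answer: 2

Derivation:
unit clause [1] forces x1=T; simplify:
  drop -1 from [-1, 2, -3] -> [2, -3]
  satisfied 1 clause(s); 6 remain; assigned so far: [1]
unit clause [2] forces x2=T; simplify:
  drop -2 from [-3, 6, -2] -> [-3, 6]
  satisfied 4 clause(s); 2 remain; assigned so far: [1, 2]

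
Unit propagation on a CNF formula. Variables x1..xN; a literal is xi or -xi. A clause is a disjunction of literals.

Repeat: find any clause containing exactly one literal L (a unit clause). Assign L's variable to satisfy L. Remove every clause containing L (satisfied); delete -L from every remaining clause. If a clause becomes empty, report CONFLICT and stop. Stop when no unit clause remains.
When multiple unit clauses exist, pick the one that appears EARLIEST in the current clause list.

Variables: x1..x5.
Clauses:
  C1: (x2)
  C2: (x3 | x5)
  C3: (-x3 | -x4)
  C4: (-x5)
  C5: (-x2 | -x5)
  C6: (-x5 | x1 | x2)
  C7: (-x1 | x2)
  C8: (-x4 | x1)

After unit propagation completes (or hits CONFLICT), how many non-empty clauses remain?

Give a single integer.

unit clause [2] forces x2=T; simplify:
  drop -2 from [-2, -5] -> [-5]
  satisfied 3 clause(s); 5 remain; assigned so far: [2]
unit clause [-5] forces x5=F; simplify:
  drop 5 from [3, 5] -> [3]
  satisfied 2 clause(s); 3 remain; assigned so far: [2, 5]
unit clause [3] forces x3=T; simplify:
  drop -3 from [-3, -4] -> [-4]
  satisfied 1 clause(s); 2 remain; assigned so far: [2, 3, 5]
unit clause [-4] forces x4=F; simplify:
  satisfied 2 clause(s); 0 remain; assigned so far: [2, 3, 4, 5]

Answer: 0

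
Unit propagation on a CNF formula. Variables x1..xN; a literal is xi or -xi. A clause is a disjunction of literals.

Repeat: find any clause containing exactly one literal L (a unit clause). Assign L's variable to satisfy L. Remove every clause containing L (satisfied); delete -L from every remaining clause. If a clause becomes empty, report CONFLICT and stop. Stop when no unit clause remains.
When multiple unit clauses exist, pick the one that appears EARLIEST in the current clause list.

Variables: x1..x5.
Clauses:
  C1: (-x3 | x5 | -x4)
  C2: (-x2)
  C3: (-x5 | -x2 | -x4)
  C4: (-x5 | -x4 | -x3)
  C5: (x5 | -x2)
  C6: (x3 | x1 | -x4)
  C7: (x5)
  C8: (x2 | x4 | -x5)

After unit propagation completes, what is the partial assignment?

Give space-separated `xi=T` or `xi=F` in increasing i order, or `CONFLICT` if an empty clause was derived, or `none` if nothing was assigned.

Answer: x1=T x2=F x3=F x4=T x5=T

Derivation:
unit clause [-2] forces x2=F; simplify:
  drop 2 from [2, 4, -5] -> [4, -5]
  satisfied 3 clause(s); 5 remain; assigned so far: [2]
unit clause [5] forces x5=T; simplify:
  drop -5 from [-5, -4, -3] -> [-4, -3]
  drop -5 from [4, -5] -> [4]
  satisfied 2 clause(s); 3 remain; assigned so far: [2, 5]
unit clause [4] forces x4=T; simplify:
  drop -4 from [-4, -3] -> [-3]
  drop -4 from [3, 1, -4] -> [3, 1]
  satisfied 1 clause(s); 2 remain; assigned so far: [2, 4, 5]
unit clause [-3] forces x3=F; simplify:
  drop 3 from [3, 1] -> [1]
  satisfied 1 clause(s); 1 remain; assigned so far: [2, 3, 4, 5]
unit clause [1] forces x1=T; simplify:
  satisfied 1 clause(s); 0 remain; assigned so far: [1, 2, 3, 4, 5]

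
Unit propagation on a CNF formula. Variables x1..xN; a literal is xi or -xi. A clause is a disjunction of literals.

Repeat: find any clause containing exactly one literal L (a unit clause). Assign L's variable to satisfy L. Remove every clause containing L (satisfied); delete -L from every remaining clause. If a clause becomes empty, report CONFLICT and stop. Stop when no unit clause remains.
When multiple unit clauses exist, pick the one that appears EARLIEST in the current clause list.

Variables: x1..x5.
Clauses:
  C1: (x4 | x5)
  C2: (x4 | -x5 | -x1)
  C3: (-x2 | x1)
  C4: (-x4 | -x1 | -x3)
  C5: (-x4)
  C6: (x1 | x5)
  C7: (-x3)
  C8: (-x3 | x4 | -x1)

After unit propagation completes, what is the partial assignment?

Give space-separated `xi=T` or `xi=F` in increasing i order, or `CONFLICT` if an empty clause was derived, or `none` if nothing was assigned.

Answer: x1=F x2=F x3=F x4=F x5=T

Derivation:
unit clause [-4] forces x4=F; simplify:
  drop 4 from [4, 5] -> [5]
  drop 4 from [4, -5, -1] -> [-5, -1]
  drop 4 from [-3, 4, -1] -> [-3, -1]
  satisfied 2 clause(s); 6 remain; assigned so far: [4]
unit clause [5] forces x5=T; simplify:
  drop -5 from [-5, -1] -> [-1]
  satisfied 2 clause(s); 4 remain; assigned so far: [4, 5]
unit clause [-1] forces x1=F; simplify:
  drop 1 from [-2, 1] -> [-2]
  satisfied 2 clause(s); 2 remain; assigned so far: [1, 4, 5]
unit clause [-2] forces x2=F; simplify:
  satisfied 1 clause(s); 1 remain; assigned so far: [1, 2, 4, 5]
unit clause [-3] forces x3=F; simplify:
  satisfied 1 clause(s); 0 remain; assigned so far: [1, 2, 3, 4, 5]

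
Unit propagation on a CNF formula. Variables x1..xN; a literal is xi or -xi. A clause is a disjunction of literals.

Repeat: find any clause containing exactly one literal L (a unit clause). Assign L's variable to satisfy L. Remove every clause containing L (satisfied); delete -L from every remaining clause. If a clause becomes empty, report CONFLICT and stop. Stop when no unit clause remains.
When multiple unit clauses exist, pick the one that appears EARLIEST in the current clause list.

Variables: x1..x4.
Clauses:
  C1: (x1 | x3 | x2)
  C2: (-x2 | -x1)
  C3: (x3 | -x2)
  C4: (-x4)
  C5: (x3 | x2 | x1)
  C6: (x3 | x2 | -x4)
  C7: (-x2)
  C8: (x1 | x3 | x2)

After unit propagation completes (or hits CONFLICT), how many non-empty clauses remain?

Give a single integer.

Answer: 3

Derivation:
unit clause [-4] forces x4=F; simplify:
  satisfied 2 clause(s); 6 remain; assigned so far: [4]
unit clause [-2] forces x2=F; simplify:
  drop 2 from [1, 3, 2] -> [1, 3]
  drop 2 from [3, 2, 1] -> [3, 1]
  drop 2 from [1, 3, 2] -> [1, 3]
  satisfied 3 clause(s); 3 remain; assigned so far: [2, 4]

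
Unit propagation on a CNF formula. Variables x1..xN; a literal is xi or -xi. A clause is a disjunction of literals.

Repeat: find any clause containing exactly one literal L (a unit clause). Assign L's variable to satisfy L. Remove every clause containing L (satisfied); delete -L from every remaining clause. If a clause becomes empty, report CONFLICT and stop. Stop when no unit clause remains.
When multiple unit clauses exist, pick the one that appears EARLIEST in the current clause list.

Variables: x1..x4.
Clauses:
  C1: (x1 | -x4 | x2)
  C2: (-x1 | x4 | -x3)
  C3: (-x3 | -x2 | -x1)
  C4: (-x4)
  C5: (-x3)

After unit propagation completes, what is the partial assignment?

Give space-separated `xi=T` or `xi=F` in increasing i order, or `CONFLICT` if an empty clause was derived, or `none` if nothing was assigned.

unit clause [-4] forces x4=F; simplify:
  drop 4 from [-1, 4, -3] -> [-1, -3]
  satisfied 2 clause(s); 3 remain; assigned so far: [4]
unit clause [-3] forces x3=F; simplify:
  satisfied 3 clause(s); 0 remain; assigned so far: [3, 4]

Answer: x3=F x4=F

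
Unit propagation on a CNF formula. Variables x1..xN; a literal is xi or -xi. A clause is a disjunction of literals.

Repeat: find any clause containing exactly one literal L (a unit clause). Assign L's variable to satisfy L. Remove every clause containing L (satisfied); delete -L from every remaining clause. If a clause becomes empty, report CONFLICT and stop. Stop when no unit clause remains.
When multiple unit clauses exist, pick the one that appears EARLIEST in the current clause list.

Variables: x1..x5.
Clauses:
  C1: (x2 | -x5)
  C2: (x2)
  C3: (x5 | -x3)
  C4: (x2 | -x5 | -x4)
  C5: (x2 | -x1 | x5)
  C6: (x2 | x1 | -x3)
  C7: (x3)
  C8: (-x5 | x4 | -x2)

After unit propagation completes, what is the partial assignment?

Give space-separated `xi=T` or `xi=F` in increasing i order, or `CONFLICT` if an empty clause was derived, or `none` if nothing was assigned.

Answer: x2=T x3=T x4=T x5=T

Derivation:
unit clause [2] forces x2=T; simplify:
  drop -2 from [-5, 4, -2] -> [-5, 4]
  satisfied 5 clause(s); 3 remain; assigned so far: [2]
unit clause [3] forces x3=T; simplify:
  drop -3 from [5, -3] -> [5]
  satisfied 1 clause(s); 2 remain; assigned so far: [2, 3]
unit clause [5] forces x5=T; simplify:
  drop -5 from [-5, 4] -> [4]
  satisfied 1 clause(s); 1 remain; assigned so far: [2, 3, 5]
unit clause [4] forces x4=T; simplify:
  satisfied 1 clause(s); 0 remain; assigned so far: [2, 3, 4, 5]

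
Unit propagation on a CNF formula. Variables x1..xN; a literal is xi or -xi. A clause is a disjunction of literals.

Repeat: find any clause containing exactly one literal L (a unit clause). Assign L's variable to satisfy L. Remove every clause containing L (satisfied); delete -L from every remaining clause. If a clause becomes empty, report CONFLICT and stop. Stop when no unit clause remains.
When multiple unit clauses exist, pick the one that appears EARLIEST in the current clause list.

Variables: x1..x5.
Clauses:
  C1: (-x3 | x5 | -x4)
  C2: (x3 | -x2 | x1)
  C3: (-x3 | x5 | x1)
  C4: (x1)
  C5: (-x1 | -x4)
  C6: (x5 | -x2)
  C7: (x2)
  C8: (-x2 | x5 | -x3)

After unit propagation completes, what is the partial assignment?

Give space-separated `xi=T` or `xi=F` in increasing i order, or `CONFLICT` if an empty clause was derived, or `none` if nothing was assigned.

Answer: x1=T x2=T x4=F x5=T

Derivation:
unit clause [1] forces x1=T; simplify:
  drop -1 from [-1, -4] -> [-4]
  satisfied 3 clause(s); 5 remain; assigned so far: [1]
unit clause [-4] forces x4=F; simplify:
  satisfied 2 clause(s); 3 remain; assigned so far: [1, 4]
unit clause [2] forces x2=T; simplify:
  drop -2 from [5, -2] -> [5]
  drop -2 from [-2, 5, -3] -> [5, -3]
  satisfied 1 clause(s); 2 remain; assigned so far: [1, 2, 4]
unit clause [5] forces x5=T; simplify:
  satisfied 2 clause(s); 0 remain; assigned so far: [1, 2, 4, 5]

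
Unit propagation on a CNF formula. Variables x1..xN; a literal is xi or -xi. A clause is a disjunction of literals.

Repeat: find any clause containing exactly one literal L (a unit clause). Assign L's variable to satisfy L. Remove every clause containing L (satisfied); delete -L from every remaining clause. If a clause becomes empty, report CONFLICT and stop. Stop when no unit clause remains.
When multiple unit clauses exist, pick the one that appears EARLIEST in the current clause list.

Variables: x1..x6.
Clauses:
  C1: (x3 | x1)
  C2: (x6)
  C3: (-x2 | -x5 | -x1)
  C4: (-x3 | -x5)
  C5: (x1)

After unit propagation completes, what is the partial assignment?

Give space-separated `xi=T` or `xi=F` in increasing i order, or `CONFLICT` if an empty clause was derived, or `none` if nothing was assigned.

Answer: x1=T x6=T

Derivation:
unit clause [6] forces x6=T; simplify:
  satisfied 1 clause(s); 4 remain; assigned so far: [6]
unit clause [1] forces x1=T; simplify:
  drop -1 from [-2, -5, -1] -> [-2, -5]
  satisfied 2 clause(s); 2 remain; assigned so far: [1, 6]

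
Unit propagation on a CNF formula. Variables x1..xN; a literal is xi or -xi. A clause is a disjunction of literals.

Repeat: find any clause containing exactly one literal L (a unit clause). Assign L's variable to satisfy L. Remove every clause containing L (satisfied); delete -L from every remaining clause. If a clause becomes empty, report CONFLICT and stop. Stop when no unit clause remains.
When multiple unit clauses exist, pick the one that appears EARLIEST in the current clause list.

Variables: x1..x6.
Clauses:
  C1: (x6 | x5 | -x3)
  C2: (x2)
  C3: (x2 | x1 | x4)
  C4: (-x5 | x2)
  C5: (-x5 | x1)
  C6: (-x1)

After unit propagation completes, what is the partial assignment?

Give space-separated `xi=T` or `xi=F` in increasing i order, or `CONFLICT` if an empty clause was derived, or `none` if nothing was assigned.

Answer: x1=F x2=T x5=F

Derivation:
unit clause [2] forces x2=T; simplify:
  satisfied 3 clause(s); 3 remain; assigned so far: [2]
unit clause [-1] forces x1=F; simplify:
  drop 1 from [-5, 1] -> [-5]
  satisfied 1 clause(s); 2 remain; assigned so far: [1, 2]
unit clause [-5] forces x5=F; simplify:
  drop 5 from [6, 5, -3] -> [6, -3]
  satisfied 1 clause(s); 1 remain; assigned so far: [1, 2, 5]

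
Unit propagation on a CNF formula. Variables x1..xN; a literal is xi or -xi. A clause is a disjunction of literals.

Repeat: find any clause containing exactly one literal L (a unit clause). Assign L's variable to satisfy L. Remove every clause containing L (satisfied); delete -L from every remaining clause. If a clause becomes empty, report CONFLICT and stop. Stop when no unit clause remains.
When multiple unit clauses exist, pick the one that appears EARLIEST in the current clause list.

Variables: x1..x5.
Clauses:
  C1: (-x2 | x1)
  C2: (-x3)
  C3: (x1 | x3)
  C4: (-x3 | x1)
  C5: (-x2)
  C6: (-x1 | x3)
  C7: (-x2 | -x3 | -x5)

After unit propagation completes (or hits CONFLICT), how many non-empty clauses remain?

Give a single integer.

Answer: 1

Derivation:
unit clause [-3] forces x3=F; simplify:
  drop 3 from [1, 3] -> [1]
  drop 3 from [-1, 3] -> [-1]
  satisfied 3 clause(s); 4 remain; assigned so far: [3]
unit clause [1] forces x1=T; simplify:
  drop -1 from [-1] -> [] (empty!)
  satisfied 2 clause(s); 2 remain; assigned so far: [1, 3]
CONFLICT (empty clause)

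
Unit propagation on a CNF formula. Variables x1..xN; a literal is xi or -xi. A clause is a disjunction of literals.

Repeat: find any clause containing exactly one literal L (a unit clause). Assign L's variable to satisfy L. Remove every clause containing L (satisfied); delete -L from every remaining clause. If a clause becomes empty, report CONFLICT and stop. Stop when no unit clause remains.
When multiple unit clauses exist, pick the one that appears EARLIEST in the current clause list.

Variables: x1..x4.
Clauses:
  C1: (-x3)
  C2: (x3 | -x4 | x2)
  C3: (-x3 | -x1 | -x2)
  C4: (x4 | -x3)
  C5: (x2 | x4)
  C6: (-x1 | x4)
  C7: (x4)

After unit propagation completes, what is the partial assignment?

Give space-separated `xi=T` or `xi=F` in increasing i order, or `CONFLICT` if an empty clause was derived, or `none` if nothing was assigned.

unit clause [-3] forces x3=F; simplify:
  drop 3 from [3, -4, 2] -> [-4, 2]
  satisfied 3 clause(s); 4 remain; assigned so far: [3]
unit clause [4] forces x4=T; simplify:
  drop -4 from [-4, 2] -> [2]
  satisfied 3 clause(s); 1 remain; assigned so far: [3, 4]
unit clause [2] forces x2=T; simplify:
  satisfied 1 clause(s); 0 remain; assigned so far: [2, 3, 4]

Answer: x2=T x3=F x4=T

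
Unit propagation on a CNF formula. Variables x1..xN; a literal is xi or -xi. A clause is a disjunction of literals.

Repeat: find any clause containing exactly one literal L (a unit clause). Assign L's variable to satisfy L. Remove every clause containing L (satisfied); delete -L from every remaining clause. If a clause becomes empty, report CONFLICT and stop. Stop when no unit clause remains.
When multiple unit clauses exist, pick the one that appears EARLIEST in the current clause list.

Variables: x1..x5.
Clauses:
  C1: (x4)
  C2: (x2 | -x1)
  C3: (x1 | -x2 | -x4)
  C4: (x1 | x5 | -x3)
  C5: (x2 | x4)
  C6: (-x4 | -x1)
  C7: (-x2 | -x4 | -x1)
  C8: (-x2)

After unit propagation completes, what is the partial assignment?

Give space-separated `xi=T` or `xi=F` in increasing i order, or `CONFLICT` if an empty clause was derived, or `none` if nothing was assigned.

unit clause [4] forces x4=T; simplify:
  drop -4 from [1, -2, -4] -> [1, -2]
  drop -4 from [-4, -1] -> [-1]
  drop -4 from [-2, -4, -1] -> [-2, -1]
  satisfied 2 clause(s); 6 remain; assigned so far: [4]
unit clause [-1] forces x1=F; simplify:
  drop 1 from [1, -2] -> [-2]
  drop 1 from [1, 5, -3] -> [5, -3]
  satisfied 3 clause(s); 3 remain; assigned so far: [1, 4]
unit clause [-2] forces x2=F; simplify:
  satisfied 2 clause(s); 1 remain; assigned so far: [1, 2, 4]

Answer: x1=F x2=F x4=T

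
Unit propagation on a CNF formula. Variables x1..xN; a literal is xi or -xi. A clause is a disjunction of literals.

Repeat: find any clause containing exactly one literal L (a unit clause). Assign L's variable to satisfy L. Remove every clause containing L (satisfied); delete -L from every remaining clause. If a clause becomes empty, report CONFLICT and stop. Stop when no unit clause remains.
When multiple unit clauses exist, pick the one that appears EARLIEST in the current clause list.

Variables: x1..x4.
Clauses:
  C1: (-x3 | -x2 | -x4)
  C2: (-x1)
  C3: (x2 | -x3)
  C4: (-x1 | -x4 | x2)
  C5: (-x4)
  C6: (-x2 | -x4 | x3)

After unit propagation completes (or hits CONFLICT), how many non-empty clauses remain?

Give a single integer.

unit clause [-1] forces x1=F; simplify:
  satisfied 2 clause(s); 4 remain; assigned so far: [1]
unit clause [-4] forces x4=F; simplify:
  satisfied 3 clause(s); 1 remain; assigned so far: [1, 4]

Answer: 1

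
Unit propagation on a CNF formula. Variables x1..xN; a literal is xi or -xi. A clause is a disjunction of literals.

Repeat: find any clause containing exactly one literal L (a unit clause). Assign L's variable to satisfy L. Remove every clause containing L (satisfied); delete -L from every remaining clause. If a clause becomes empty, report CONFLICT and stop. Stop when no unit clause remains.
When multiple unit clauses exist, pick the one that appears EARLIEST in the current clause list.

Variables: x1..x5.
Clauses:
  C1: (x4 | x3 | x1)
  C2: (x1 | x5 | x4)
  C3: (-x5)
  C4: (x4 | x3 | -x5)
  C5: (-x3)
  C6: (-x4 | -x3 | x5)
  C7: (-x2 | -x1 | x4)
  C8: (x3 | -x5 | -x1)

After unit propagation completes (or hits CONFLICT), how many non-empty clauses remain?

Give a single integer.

unit clause [-5] forces x5=F; simplify:
  drop 5 from [1, 5, 4] -> [1, 4]
  drop 5 from [-4, -3, 5] -> [-4, -3]
  satisfied 3 clause(s); 5 remain; assigned so far: [5]
unit clause [-3] forces x3=F; simplify:
  drop 3 from [4, 3, 1] -> [4, 1]
  satisfied 2 clause(s); 3 remain; assigned so far: [3, 5]

Answer: 3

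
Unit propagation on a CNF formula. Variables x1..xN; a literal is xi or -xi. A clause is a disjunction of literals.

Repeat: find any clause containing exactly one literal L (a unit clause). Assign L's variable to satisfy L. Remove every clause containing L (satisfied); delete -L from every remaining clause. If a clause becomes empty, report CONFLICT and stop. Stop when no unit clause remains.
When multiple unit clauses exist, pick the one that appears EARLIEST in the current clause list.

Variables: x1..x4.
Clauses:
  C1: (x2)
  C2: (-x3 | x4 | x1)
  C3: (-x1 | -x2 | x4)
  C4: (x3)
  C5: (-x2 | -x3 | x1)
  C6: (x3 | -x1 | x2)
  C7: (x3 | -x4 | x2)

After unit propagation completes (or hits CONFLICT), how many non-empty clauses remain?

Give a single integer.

unit clause [2] forces x2=T; simplify:
  drop -2 from [-1, -2, 4] -> [-1, 4]
  drop -2 from [-2, -3, 1] -> [-3, 1]
  satisfied 3 clause(s); 4 remain; assigned so far: [2]
unit clause [3] forces x3=T; simplify:
  drop -3 from [-3, 4, 1] -> [4, 1]
  drop -3 from [-3, 1] -> [1]
  satisfied 1 clause(s); 3 remain; assigned so far: [2, 3]
unit clause [1] forces x1=T; simplify:
  drop -1 from [-1, 4] -> [4]
  satisfied 2 clause(s); 1 remain; assigned so far: [1, 2, 3]
unit clause [4] forces x4=T; simplify:
  satisfied 1 clause(s); 0 remain; assigned so far: [1, 2, 3, 4]

Answer: 0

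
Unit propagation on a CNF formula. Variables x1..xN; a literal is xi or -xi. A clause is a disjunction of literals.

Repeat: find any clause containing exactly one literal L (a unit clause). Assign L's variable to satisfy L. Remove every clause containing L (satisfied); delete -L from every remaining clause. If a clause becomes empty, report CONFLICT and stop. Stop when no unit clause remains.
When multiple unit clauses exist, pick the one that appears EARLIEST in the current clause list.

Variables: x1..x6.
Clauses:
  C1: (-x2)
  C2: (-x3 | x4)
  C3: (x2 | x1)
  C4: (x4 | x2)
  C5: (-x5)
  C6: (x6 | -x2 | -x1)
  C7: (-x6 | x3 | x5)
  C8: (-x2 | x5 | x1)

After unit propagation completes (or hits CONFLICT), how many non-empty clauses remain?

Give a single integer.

unit clause [-2] forces x2=F; simplify:
  drop 2 from [2, 1] -> [1]
  drop 2 from [4, 2] -> [4]
  satisfied 3 clause(s); 5 remain; assigned so far: [2]
unit clause [1] forces x1=T; simplify:
  satisfied 1 clause(s); 4 remain; assigned so far: [1, 2]
unit clause [4] forces x4=T; simplify:
  satisfied 2 clause(s); 2 remain; assigned so far: [1, 2, 4]
unit clause [-5] forces x5=F; simplify:
  drop 5 from [-6, 3, 5] -> [-6, 3]
  satisfied 1 clause(s); 1 remain; assigned so far: [1, 2, 4, 5]

Answer: 1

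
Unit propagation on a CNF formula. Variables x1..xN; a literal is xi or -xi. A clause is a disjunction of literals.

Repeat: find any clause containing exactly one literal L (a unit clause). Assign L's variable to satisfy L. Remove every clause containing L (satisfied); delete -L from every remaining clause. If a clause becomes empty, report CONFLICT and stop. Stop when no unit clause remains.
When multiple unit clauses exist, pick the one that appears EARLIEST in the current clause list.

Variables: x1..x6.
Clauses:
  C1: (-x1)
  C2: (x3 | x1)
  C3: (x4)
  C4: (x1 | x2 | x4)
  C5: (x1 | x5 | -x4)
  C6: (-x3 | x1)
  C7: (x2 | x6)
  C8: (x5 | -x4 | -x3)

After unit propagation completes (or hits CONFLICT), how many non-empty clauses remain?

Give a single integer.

unit clause [-1] forces x1=F; simplify:
  drop 1 from [3, 1] -> [3]
  drop 1 from [1, 2, 4] -> [2, 4]
  drop 1 from [1, 5, -4] -> [5, -4]
  drop 1 from [-3, 1] -> [-3]
  satisfied 1 clause(s); 7 remain; assigned so far: [1]
unit clause [3] forces x3=T; simplify:
  drop -3 from [-3] -> [] (empty!)
  drop -3 from [5, -4, -3] -> [5, -4]
  satisfied 1 clause(s); 6 remain; assigned so far: [1, 3]
CONFLICT (empty clause)

Answer: 5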